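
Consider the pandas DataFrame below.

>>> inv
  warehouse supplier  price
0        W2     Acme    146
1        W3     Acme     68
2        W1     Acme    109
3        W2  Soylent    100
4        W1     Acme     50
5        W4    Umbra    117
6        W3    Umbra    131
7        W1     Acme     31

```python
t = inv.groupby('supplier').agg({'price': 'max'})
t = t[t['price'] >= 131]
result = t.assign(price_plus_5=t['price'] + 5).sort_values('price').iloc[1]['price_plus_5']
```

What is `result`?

group by supplier, max of price:
          price
supplier       
Acme        146
Soylent     100
Umbra       131
filter rows where price >= 131:
          price
supplier       
Acme        146
Umbra       131
add column price_plus_5 = t['price'] + 5:
          price  price_plus_5
supplier                     
Acme        146           151
Umbra       131           136
sort by price:
          price  price_plus_5
supplier                     
Umbra       131           136
Acme        146           151
value at position 1, column 'price_plus_5' → 151

151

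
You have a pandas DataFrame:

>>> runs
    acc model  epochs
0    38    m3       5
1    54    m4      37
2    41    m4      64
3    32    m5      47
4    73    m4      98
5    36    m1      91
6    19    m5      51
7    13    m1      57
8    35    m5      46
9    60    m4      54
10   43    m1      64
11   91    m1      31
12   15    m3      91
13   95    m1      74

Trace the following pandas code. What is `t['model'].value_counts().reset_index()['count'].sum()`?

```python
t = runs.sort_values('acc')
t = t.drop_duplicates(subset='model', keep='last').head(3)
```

3

sort by acc:
    acc model  epochs
7    13    m1      57
12   15    m3      91
6    19    m5      51
3    32    m5      47
8    35    m5      46
5    36    m1      91
0    38    m3       5
2    41    m4      64
10   43    m1      64
1    54    m4      37
9    60    m4      54
4    73    m4      98
11   91    m1      31
13   95    m1      74
drop duplicate model (keep=last):
    acc model  epochs
8    35    m5      46
0    38    m3       5
4    73    m4      98
13   95    m1      74
take first 3 rows:
   acc model  epochs
8   35    m5      46
0   38    m3       5
4   73    m4      98
value_counts of model:
model
m5    1
m3    1
m4    1
Name: count, dtype: int64
reset_index():
  model  count
0    m5      1
1    m3      1
2    m4      1
sum of column 'count' → 3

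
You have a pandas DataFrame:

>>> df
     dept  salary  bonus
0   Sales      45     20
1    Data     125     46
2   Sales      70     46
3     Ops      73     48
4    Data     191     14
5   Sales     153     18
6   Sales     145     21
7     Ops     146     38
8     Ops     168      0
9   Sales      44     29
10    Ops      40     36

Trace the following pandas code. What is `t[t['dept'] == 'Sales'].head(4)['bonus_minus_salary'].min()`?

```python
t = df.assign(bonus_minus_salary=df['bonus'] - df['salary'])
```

-135

add column bonus_minus_salary = df['bonus'] - df['salary']:
     dept  salary  bonus  bonus_minus_salary
0   Sales      45     20                 -25
1    Data     125     46                 -79
2   Sales      70     46                 -24
3     Ops      73     48                 -25
4    Data     191     14                -177
5   Sales     153     18                -135
6   Sales     145     21                -124
7     Ops     146     38                -108
8     Ops     168      0                -168
9   Sales      44     29                 -15
10    Ops      40     36                  -4
filter rows where dept == 'Sales':
    dept  salary  bonus  bonus_minus_salary
0  Sales      45     20                 -25
2  Sales      70     46                 -24
5  Sales     153     18                -135
6  Sales     145     21                -124
9  Sales      44     29                 -15
take first 4 rows:
    dept  salary  bonus  bonus_minus_salary
0  Sales      45     20                 -25
2  Sales      70     46                 -24
5  Sales     153     18                -135
6  Sales     145     21                -124
Reading off the min of column 'bonus_minus_salary', we get -135.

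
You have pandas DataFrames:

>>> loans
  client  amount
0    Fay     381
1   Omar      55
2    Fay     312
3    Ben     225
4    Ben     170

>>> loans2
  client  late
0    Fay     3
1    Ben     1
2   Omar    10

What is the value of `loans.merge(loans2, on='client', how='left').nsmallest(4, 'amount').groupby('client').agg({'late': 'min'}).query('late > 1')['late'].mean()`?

6.5

merge on 'client' (how='left') → 5 rows:
  client  amount  late
0    Fay     381     3
1   Omar      55    10
2    Fay     312     3
3    Ben     225     1
4    Ben     170     1
take 4 rows with smallest amount:
  client  amount  late
1   Omar      55    10
4    Ben     170     1
3    Ben     225     1
2    Fay     312     3
group by client, min of late:
        late
client      
Ben        1
Fay        3
Omar      10
filter rows where late > 1:
        late
client      
Fay        3
Omar      10
Hence 6.5.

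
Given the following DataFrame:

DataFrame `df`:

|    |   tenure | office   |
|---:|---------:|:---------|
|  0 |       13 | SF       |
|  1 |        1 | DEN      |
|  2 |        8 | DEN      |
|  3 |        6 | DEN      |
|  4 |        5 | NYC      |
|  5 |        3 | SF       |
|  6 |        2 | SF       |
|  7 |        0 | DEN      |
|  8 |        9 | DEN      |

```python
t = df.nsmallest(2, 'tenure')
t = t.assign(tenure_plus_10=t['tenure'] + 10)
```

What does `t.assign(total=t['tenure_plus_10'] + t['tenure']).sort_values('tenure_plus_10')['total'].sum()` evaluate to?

take 2 rows with smallest tenure:
   tenure office
7       0    DEN
1       1    DEN
add column tenure_plus_10 = t['tenure'] + 10:
   tenure office  tenure_plus_10
7       0    DEN              10
1       1    DEN              11
add column total = t['tenure_plus_10'] + t['tenure']:
   tenure office  tenure_plus_10  total
7       0    DEN              10     10
1       1    DEN              11     12
sort by tenure_plus_10:
   tenure office  tenure_plus_10  total
7       0    DEN              10     10
1       1    DEN              11     12
sum of column 'total' → 22

22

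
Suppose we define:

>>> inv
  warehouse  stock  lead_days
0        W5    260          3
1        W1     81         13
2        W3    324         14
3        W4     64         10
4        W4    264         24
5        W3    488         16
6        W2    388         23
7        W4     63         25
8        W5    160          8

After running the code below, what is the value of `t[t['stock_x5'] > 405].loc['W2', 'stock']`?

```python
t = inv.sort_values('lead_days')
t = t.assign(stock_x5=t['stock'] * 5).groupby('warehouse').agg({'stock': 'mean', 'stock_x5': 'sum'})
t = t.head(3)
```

388.0

sort by lead_days:
  warehouse  stock  lead_days
0        W5    260          3
8        W5    160          8
3        W4     64         10
1        W1     81         13
2        W3    324         14
5        W3    488         16
6        W2    388         23
4        W4    264         24
7        W4     63         25
add column stock_x5 = t['stock'] * 5:
  warehouse  stock  lead_days  stock_x5
0        W5    260          3      1300
8        W5    160          8       800
3        W4     64         10       320
1        W1     81         13       405
2        W3    324         14      1620
5        W3    488         16      2440
6        W2    388         23      1940
4        W4    264         24      1320
7        W4     63         25       315
group by warehouse: mean(stock), sum(stock_x5):
                stock  stock_x5
warehouse                      
W1          81.000000       405
W2         388.000000      1940
W3         406.000000      4060
W4         130.333333      1955
W5         210.000000      2100
take first 3 rows:
           stock  stock_x5
warehouse                 
W1          81.0       405
W2         388.0      1940
W3         406.0      4060
filter rows where stock_x5 > 405:
           stock  stock_x5
warehouse                 
W2         388.0      1940
W3         406.0      4060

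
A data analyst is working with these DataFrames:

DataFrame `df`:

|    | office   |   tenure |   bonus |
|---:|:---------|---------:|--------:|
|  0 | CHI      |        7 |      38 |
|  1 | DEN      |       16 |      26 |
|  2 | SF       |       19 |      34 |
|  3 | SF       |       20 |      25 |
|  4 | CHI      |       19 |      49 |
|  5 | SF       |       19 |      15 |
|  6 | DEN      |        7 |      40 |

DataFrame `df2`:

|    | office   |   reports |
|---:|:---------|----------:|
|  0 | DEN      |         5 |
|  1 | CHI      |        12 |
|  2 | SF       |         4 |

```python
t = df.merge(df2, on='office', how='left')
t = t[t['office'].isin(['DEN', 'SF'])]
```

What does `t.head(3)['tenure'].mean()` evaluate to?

18.3333333333

merge on 'office' (how='left') → 7 rows:
  office  tenure  bonus  reports
0    CHI       7     38       12
1    DEN      16     26        5
2     SF      19     34        4
3     SF      20     25        4
4    CHI      19     49       12
5     SF      19     15        4
6    DEN       7     40        5
filter rows where office in ['DEN', 'SF']:
  office  tenure  bonus  reports
1    DEN      16     26        5
2     SF      19     34        4
3     SF      20     25        4
5     SF      19     15        4
6    DEN       7     40        5
take first 3 rows:
  office  tenure  bonus  reports
1    DEN      16     26        5
2     SF      19     34        4
3     SF      20     25        4
Finally, mean of column 'tenure' = 18.3333333333.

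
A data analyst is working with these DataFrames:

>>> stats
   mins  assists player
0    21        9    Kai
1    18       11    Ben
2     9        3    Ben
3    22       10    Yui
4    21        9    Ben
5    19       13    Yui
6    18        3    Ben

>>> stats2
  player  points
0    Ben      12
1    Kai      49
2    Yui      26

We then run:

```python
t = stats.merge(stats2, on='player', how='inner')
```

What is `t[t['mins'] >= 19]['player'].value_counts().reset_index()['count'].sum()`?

merge on 'player' (how='inner') → 7 rows:
   mins  assists player  points
0    21        9    Kai      49
1    18       11    Ben      12
2     9        3    Ben      12
3    22       10    Yui      26
4    21        9    Ben      12
5    19       13    Yui      26
6    18        3    Ben      12
filter rows where mins >= 19:
   mins  assists player  points
0    21        9    Kai      49
3    22       10    Yui      26
4    21        9    Ben      12
5    19       13    Yui      26
value_counts of player:
player
Yui    2
Kai    1
Ben    1
Name: count, dtype: int64
reset_index():
  player  count
0    Yui      2
1    Kai      1
2    Ben      1

4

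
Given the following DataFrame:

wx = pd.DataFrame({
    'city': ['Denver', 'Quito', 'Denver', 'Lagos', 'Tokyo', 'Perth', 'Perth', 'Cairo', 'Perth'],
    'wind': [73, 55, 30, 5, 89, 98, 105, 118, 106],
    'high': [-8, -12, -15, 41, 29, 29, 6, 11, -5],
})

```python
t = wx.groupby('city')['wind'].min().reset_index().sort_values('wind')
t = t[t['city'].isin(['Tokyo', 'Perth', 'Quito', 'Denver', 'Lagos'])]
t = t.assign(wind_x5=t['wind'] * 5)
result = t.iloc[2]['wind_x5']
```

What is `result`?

275

group by city, min of wind:
city
Cairo     118
Denver     30
Lagos       5
Perth      98
Quito      55
Tokyo      89
Name: wind, dtype: int64
reset_index():
     city  wind
0   Cairo   118
1  Denver    30
2   Lagos     5
3   Perth    98
4   Quito    55
5   Tokyo    89
sort by wind:
     city  wind
2   Lagos     5
1  Denver    30
4   Quito    55
5   Tokyo    89
3   Perth    98
0   Cairo   118
filter rows where city in ['Tokyo', 'Perth', 'Quito', 'Denver', 'Lagos']:
     city  wind
2   Lagos     5
1  Denver    30
4   Quito    55
5   Tokyo    89
3   Perth    98
add column wind_x5 = t['wind'] * 5:
     city  wind  wind_x5
2   Lagos     5       25
1  Denver    30      150
4   Quito    55      275
5   Tokyo    89      445
3   Perth    98      490
Finally, value at position 2, column 'wind_x5' = 275.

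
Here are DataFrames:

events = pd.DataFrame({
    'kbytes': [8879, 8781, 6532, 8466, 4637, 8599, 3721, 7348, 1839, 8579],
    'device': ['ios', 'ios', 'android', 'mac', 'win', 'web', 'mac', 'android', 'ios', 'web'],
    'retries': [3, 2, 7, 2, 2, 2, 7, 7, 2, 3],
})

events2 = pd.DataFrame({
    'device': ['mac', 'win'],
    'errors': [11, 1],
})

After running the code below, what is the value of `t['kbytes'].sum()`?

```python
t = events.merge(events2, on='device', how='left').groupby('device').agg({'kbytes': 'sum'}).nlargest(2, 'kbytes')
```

merge on 'device' (how='left') → 10 rows:
   kbytes   device  retries  errors
0    8879      ios        3     NaN
1    8781      ios        2     NaN
2    6532  android        7     NaN
3    8466      mac        2    11.0
4    4637      win        2     1.0
5    8599      web        2     NaN
6    3721      mac        7    11.0
7    7348  android        7     NaN
8    1839      ios        2     NaN
9    8579      web        3     NaN
group by device, sum of kbytes:
         kbytes
device         
android   13880
ios       19499
mac       12187
web       17178
win        4637
take 2 rows with largest kbytes:
        kbytes
device        
ios      19499
web      17178
Then the sum of column 'kbytes': 36677

36677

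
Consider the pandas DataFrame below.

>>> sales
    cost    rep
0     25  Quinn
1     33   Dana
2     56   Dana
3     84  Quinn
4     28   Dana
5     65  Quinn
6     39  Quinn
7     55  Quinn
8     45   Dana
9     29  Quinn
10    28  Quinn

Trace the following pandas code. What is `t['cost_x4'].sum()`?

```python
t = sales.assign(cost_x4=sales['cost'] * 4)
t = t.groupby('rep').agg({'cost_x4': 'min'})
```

add column cost_x4 = sales['cost'] * 4:
    cost    rep  cost_x4
0     25  Quinn      100
1     33   Dana      132
2     56   Dana      224
3     84  Quinn      336
4     28   Dana      112
5     65  Quinn      260
6     39  Quinn      156
7     55  Quinn      220
8     45   Dana      180
9     29  Quinn      116
10    28  Quinn      112
group by rep, min of cost_x4:
       cost_x4
rep           
Dana       112
Quinn      100
sum of column 'cost_x4' → 212

212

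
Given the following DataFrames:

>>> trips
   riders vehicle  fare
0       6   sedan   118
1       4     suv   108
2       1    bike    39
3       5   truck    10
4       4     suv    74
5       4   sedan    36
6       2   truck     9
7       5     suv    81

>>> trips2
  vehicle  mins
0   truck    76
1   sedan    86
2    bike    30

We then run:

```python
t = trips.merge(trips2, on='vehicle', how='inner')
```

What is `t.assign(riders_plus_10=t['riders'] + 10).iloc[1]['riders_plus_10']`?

11

merge on 'vehicle' (how='inner') → 5 rows:
   riders vehicle  fare  mins
0       6   sedan   118    86
1       1    bike    39    30
2       5   truck    10    76
3       4   sedan    36    86
4       2   truck     9    76
add column riders_plus_10 = t['riders'] + 10:
   riders vehicle  fare  mins  riders_plus_10
0       6   sedan   118    86              16
1       1    bike    39    30              11
2       5   truck    10    76              15
3       4   sedan    36    86              14
4       2   truck     9    76              12
The value at position 1, column 'riders_plus_10' is 11.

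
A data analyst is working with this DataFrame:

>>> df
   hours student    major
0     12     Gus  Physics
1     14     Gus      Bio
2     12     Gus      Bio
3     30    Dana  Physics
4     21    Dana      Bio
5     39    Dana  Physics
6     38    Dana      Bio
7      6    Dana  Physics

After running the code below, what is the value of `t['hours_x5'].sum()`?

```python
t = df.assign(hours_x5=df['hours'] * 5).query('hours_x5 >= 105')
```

add column hours_x5 = df['hours'] * 5:
   hours student    major  hours_x5
0     12     Gus  Physics        60
1     14     Gus      Bio        70
2     12     Gus      Bio        60
3     30    Dana  Physics       150
4     21    Dana      Bio       105
5     39    Dana  Physics       195
6     38    Dana      Bio       190
7      6    Dana  Physics        30
filter rows where hours_x5 >= 105:
   hours student    major  hours_x5
3     30    Dana  Physics       150
4     21    Dana      Bio       105
5     39    Dana  Physics       195
6     38    Dana      Bio       190
Reading off the sum of column 'hours_x5', we get 640.

640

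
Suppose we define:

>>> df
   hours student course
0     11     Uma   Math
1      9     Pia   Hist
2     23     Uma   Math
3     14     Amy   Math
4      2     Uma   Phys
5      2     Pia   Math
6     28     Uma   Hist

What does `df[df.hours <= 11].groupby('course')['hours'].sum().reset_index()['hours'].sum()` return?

filter rows where hours <= 11:
   hours student course
0     11     Uma   Math
1      9     Pia   Hist
4      2     Uma   Phys
5      2     Pia   Math
group by course, sum of hours:
course
Hist     9
Math    13
Phys     2
Name: hours, dtype: int64
reset_index():
  course  hours
0   Hist      9
1   Math     13
2   Phys      2
The sum of column 'hours' is 24.

24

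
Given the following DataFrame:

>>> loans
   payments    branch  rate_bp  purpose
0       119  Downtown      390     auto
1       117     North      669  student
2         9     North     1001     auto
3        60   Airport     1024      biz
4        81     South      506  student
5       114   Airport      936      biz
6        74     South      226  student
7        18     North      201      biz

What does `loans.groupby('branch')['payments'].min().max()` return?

119

group by branch, min of payments:
branch
Airport      60
Downtown    119
North         9
South        74
Name: payments, dtype: int64
The max of the resulting series is 119.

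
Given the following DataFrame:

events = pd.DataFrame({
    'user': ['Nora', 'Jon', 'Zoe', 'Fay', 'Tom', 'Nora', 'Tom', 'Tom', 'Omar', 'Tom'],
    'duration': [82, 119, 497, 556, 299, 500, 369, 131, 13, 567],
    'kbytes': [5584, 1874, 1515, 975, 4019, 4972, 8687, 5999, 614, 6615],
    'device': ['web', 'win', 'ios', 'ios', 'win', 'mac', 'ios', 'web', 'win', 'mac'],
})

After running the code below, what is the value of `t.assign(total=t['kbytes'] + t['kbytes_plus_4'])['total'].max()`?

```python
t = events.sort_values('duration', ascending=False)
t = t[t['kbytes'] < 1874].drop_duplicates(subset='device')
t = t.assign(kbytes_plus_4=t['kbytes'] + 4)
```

1954

sort by duration descending:
   user  duration  kbytes device
9   Tom       567    6615    mac
3   Fay       556     975    ios
5  Nora       500    4972    mac
2   Zoe       497    1515    ios
6   Tom       369    8687    ios
4   Tom       299    4019    win
7   Tom       131    5999    web
1   Jon       119    1874    win
0  Nora        82    5584    web
8  Omar        13     614    win
filter rows where kbytes < 1874:
   user  duration  kbytes device
3   Fay       556     975    ios
2   Zoe       497    1515    ios
8  Omar        13     614    win
drop duplicate device (keep=first):
   user  duration  kbytes device
3   Fay       556     975    ios
8  Omar        13     614    win
add column kbytes_plus_4 = t['kbytes'] + 4:
   user  duration  kbytes device  kbytes_plus_4
3   Fay       556     975    ios            979
8  Omar        13     614    win            618
add column total = t['kbytes'] + t['kbytes_plus_4']:
   user  duration  kbytes device  kbytes_plus_4  total
3   Fay       556     975    ios            979   1954
8  Omar        13     614    win            618   1232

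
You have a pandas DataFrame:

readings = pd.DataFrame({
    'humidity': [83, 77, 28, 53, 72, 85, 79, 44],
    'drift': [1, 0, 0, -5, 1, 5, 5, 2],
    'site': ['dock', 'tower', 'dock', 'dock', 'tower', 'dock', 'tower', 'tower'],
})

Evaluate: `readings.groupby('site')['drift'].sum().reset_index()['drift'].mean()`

4.5

group by site, sum of drift:
site
dock     1
tower    8
Name: drift, dtype: int64
reset_index():
    site  drift
0   dock      1
1  tower      8
Then the mean of column 'drift': 4.5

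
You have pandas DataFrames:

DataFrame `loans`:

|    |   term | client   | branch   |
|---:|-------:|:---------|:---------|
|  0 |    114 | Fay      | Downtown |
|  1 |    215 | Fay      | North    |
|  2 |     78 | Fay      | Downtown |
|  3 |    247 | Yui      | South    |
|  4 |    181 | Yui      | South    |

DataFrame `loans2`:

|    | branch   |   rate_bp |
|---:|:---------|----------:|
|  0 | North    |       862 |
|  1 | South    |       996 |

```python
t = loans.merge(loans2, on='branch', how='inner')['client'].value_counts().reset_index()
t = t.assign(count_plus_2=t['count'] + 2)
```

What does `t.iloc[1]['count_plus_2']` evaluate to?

3

merge on 'branch' (how='inner') → 3 rows:
   term client branch  rate_bp
0   215    Fay  North      862
1   247    Yui  South      996
2   181    Yui  South      996
value_counts of client:
client
Yui    2
Fay    1
Name: count, dtype: int64
reset_index():
  client  count
0    Yui      2
1    Fay      1
add column count_plus_2 = t['count'] + 2:
  client  count  count_plus_2
0    Yui      2             4
1    Fay      1             3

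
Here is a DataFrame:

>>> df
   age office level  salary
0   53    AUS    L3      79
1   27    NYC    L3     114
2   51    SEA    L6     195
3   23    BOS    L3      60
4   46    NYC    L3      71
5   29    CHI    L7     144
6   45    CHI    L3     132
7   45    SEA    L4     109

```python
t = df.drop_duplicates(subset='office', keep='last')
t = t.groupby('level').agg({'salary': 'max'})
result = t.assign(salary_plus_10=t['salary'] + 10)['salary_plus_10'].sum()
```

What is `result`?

drop duplicate office (keep=last):
   age office level  salary
0   53    AUS    L3      79
3   23    BOS    L3      60
4   46    NYC    L3      71
6   45    CHI    L3     132
7   45    SEA    L4     109
group by level, max of salary:
       salary
level        
L3        132
L4        109
add column salary_plus_10 = t['salary'] + 10:
       salary  salary_plus_10
level                        
L3        132             142
L4        109             119
Finally, sum of column 'salary_plus_10' = 261.

261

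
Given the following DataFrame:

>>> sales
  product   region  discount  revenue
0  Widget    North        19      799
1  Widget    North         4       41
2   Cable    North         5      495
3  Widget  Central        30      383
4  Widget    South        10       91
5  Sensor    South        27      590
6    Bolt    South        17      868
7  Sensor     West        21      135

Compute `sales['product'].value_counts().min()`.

value_counts of product:
product
Widget    4
Sensor    2
Cable     1
Bolt      1
Name: count, dtype: int64
Hence 1.

1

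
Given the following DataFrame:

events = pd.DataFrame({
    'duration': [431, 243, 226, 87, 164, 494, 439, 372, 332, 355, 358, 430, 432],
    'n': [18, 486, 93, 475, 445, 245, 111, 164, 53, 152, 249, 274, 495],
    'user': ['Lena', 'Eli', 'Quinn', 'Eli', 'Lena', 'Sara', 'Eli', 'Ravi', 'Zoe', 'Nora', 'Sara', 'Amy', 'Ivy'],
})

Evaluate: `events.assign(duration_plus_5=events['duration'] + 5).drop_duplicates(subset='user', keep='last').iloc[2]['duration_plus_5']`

add column duration_plus_5 = events['duration'] + 5:
    duration    n   user  duration_plus_5
0        431   18   Lena              436
1        243  486    Eli              248
2        226   93  Quinn              231
3         87  475    Eli               92
4        164  445   Lena              169
5        494  245   Sara              499
6        439  111    Eli              444
7        372  164   Ravi              377
8        332   53    Zoe              337
9        355  152   Nora              360
10       358  249   Sara              363
11       430  274    Amy              435
12       432  495    Ivy              437
drop duplicate user (keep=last):
    duration    n   user  duration_plus_5
2        226   93  Quinn              231
4        164  445   Lena              169
6        439  111    Eli              444
7        372  164   Ravi              377
8        332   53    Zoe              337
9        355  152   Nora              360
10       358  249   Sara              363
11       430  274    Amy              435
12       432  495    Ivy              437
Then the value at position 2, column 'duration_plus_5': 444

444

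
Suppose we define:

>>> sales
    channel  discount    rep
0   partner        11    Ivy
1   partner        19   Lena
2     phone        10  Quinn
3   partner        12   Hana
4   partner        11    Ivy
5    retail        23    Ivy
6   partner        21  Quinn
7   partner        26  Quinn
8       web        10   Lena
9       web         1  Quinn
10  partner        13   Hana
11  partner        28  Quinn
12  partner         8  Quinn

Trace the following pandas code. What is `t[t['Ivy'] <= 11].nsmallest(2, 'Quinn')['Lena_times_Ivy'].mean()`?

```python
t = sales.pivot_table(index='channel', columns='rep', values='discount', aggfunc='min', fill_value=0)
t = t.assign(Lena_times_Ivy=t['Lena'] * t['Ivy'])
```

104.5

pivot: rows=channel, cols=rep, min(discount):
rep      Hana  Ivy  Lena  Quinn
channel                        
partner    12   11    19      8
phone       0    0     0     10
retail      0   23     0      0
web         0    0    10      1
add column Lena_times_Ivy = t['Lena'] * t['Ivy']:
rep      Hana  Ivy  Lena  Quinn  Lena_times_Ivy
channel                                        
partner    12   11    19      8             209
phone       0    0     0     10               0
retail      0   23     0      0               0
web         0    0    10      1               0
filter rows where Ivy <= 11:
rep      Hana  Ivy  Lena  Quinn  Lena_times_Ivy
channel                                        
partner    12   11    19      8             209
phone       0    0     0     10               0
web         0    0    10      1               0
take 2 rows with smallest Quinn:
rep      Hana  Ivy  Lena  Quinn  Lena_times_Ivy
channel                                        
web         0    0    10      1               0
partner    12   11    19      8             209
Taking the mean of column 'Lena_times_Ivy' gives 104.5.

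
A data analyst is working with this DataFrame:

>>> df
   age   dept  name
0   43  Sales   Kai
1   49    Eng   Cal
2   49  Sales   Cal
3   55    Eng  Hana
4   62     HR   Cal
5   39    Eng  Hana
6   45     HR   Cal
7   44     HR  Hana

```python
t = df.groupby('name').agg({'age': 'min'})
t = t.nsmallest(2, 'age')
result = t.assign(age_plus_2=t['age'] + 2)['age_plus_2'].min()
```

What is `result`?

group by name, min of age:
      age
name     
Cal    45
Hana   39
Kai    43
take 2 rows with smallest age:
      age
name     
Hana   39
Kai    43
add column age_plus_2 = t['age'] + 2:
      age  age_plus_2
name                 
Hana   39          41
Kai    43          45
The min of column 'age_plus_2' is 41.

41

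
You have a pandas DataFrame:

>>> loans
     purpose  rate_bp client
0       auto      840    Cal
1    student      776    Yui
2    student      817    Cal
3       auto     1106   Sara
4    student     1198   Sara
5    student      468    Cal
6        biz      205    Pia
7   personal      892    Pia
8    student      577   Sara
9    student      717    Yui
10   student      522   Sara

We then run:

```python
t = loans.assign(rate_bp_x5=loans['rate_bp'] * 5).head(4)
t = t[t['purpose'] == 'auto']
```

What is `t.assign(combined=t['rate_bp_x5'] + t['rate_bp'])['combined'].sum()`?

add column rate_bp_x5 = loans['rate_bp'] * 5:
     purpose  rate_bp client  rate_bp_x5
0       auto      840    Cal        4200
1    student      776    Yui        3880
2    student      817    Cal        4085
3       auto     1106   Sara        5530
4    student     1198   Sara        5990
5    student      468    Cal        2340
6        biz      205    Pia        1025
7   personal      892    Pia        4460
8    student      577   Sara        2885
9    student      717    Yui        3585
10   student      522   Sara        2610
take first 4 rows:
   purpose  rate_bp client  rate_bp_x5
0     auto      840    Cal        4200
1  student      776    Yui        3880
2  student      817    Cal        4085
3     auto     1106   Sara        5530
filter rows where purpose == 'auto':
  purpose  rate_bp client  rate_bp_x5
0    auto      840    Cal        4200
3    auto     1106   Sara        5530
add column combined = t['rate_bp_x5'] + t['rate_bp']:
  purpose  rate_bp client  rate_bp_x5  combined
0    auto      840    Cal        4200      5040
3    auto     1106   Sara        5530      6636

11676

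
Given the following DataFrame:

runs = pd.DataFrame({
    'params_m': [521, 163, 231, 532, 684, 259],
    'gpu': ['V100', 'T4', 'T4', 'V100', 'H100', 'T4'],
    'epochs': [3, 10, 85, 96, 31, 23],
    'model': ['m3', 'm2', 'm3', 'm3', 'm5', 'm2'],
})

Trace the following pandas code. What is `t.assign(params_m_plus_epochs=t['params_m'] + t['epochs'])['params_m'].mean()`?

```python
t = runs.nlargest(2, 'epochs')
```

take 2 rows with largest epochs:
   params_m   gpu  epochs model
3       532  V100      96    m3
2       231    T4      85    m3
add column params_m_plus_epochs = t['params_m'] + t['epochs']:
   params_m   gpu  epochs model  params_m_plus_epochs
3       532  V100      96    m3                   628
2       231    T4      85    m3                   316
Then the mean of column 'params_m': 381.5

381.5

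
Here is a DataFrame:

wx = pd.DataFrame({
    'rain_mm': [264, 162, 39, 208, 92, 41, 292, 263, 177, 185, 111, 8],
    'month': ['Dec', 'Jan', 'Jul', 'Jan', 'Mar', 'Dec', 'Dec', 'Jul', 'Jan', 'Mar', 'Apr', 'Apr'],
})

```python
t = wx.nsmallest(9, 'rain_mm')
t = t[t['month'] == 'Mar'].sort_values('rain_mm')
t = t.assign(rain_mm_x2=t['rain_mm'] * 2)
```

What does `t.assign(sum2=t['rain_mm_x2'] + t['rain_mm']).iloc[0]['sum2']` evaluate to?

276

take 9 rows with smallest rain_mm:
    rain_mm month
11        8   Apr
2        39   Jul
5        41   Dec
4        92   Mar
10      111   Apr
1       162   Jan
8       177   Jan
9       185   Mar
3       208   Jan
filter rows where month == 'Mar':
   rain_mm month
4       92   Mar
9      185   Mar
sort by rain_mm:
   rain_mm month
4       92   Mar
9      185   Mar
add column rain_mm_x2 = t['rain_mm'] * 2:
   rain_mm month  rain_mm_x2
4       92   Mar         184
9      185   Mar         370
add column sum2 = t['rain_mm_x2'] + t['rain_mm']:
   rain_mm month  rain_mm_x2  sum2
4       92   Mar         184   276
9      185   Mar         370   555
value at position 0, column 'sum2' → 276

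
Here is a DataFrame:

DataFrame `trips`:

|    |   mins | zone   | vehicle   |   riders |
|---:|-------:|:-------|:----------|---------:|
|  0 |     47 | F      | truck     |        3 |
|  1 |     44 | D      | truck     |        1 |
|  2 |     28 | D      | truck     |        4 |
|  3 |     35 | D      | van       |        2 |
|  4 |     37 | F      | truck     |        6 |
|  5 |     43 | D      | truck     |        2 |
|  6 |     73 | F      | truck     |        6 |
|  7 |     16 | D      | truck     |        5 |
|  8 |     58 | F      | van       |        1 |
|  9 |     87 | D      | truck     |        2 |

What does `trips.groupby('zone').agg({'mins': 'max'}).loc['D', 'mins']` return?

87

group by zone, max of mins:
      mins
zone      
D       87
F       73
value at row 'D', column 'mins' → 87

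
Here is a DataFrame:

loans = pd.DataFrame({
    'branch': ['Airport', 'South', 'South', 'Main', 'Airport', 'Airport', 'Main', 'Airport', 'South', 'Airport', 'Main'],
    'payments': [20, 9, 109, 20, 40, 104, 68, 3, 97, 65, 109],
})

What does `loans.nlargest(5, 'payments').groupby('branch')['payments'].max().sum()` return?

take 5 rows with largest payments:
     branch  payments
2     South       109
10     Main       109
5   Airport       104
8     South        97
6      Main        68
group by branch, max of payments:
branch
Airport    104
Main       109
South      109
Name: payments, dtype: int64
Finally, sum of the resulting series = 322.

322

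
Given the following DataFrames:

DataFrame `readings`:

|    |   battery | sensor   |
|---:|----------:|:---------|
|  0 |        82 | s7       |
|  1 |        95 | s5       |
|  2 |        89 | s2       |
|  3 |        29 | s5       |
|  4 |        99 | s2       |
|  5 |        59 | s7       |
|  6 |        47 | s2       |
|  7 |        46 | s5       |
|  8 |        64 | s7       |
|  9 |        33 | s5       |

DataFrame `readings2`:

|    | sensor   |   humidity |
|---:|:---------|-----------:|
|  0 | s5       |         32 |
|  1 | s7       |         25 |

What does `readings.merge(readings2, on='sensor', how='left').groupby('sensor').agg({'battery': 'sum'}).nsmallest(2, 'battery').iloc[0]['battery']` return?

203

merge on 'sensor' (how='left') → 10 rows:
   battery sensor  humidity
0       82     s7      25.0
1       95     s5      32.0
2       89     s2       NaN
3       29     s5      32.0
4       99     s2       NaN
5       59     s7      25.0
6       47     s2       NaN
7       46     s5      32.0
8       64     s7      25.0
9       33     s5      32.0
group by sensor, sum of battery:
        battery
sensor         
s2          235
s5          203
s7          205
take 2 rows with smallest battery:
        battery
sensor         
s5          203
s7          205
Taking the value at position 0, column 'battery' gives 203.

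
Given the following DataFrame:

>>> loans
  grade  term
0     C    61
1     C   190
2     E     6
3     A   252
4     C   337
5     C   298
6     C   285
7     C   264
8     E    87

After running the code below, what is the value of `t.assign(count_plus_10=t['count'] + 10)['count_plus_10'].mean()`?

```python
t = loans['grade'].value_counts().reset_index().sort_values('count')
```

13.0

value_counts of grade:
grade
C    6
E    2
A    1
Name: count, dtype: int64
reset_index():
  grade  count
0     C      6
1     E      2
2     A      1
sort by count:
  grade  count
2     A      1
1     E      2
0     C      6
add column count_plus_10 = t['count'] + 10:
  grade  count  count_plus_10
2     A      1             11
1     E      2             12
0     C      6             16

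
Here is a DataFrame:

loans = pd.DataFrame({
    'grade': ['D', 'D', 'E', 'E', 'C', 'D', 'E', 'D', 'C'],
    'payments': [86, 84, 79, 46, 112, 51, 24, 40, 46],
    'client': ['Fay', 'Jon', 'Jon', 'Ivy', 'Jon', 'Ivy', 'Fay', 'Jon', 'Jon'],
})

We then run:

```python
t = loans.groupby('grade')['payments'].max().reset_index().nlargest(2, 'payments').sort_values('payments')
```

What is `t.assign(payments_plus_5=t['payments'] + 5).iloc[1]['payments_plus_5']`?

group by grade, max of payments:
grade
C    112
D     86
E     79
Name: payments, dtype: int64
reset_index():
  grade  payments
0     C       112
1     D        86
2     E        79
take 2 rows with largest payments:
  grade  payments
0     C       112
1     D        86
sort by payments:
  grade  payments
1     D        86
0     C       112
add column payments_plus_5 = t['payments'] + 5:
  grade  payments  payments_plus_5
1     D        86               91
0     C       112              117
Hence 117.

117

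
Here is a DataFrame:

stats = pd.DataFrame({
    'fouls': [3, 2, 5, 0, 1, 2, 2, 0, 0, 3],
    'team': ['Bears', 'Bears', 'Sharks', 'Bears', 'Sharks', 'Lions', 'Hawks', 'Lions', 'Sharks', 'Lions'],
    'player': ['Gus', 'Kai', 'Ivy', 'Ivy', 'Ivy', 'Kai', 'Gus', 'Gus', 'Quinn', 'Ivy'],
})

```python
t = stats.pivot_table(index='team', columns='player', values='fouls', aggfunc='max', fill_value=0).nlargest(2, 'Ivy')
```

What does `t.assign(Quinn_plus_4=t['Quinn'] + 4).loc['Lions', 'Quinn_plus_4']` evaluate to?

4

pivot: rows=team, cols=player, max(fouls):
player  Gus  Ivy  Kai  Quinn
team                        
Bears     3    0    2      0
Hawks     2    0    0      0
Lions     0    3    2      0
Sharks    0    5    0      0
take 2 rows with largest Ivy:
player  Gus  Ivy  Kai  Quinn
team                        
Sharks    0    5    0      0
Lions     0    3    2      0
add column Quinn_plus_4 = t['Quinn'] + 4:
player  Gus  Ivy  Kai  Quinn  Quinn_plus_4
team                                      
Sharks    0    5    0      0             4
Lions     0    3    2      0             4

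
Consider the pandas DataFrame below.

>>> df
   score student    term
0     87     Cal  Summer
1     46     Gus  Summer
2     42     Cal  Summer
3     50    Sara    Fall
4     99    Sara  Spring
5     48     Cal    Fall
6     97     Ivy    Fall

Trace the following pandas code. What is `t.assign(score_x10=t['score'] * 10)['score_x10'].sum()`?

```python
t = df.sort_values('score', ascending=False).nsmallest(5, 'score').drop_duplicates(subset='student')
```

sort by score descending:
   score student    term
4     99    Sara  Spring
6     97     Ivy    Fall
0     87     Cal  Summer
3     50    Sara    Fall
5     48     Cal    Fall
1     46     Gus  Summer
2     42     Cal  Summer
take 5 rows with smallest score:
   score student    term
2     42     Cal  Summer
1     46     Gus  Summer
5     48     Cal    Fall
3     50    Sara    Fall
0     87     Cal  Summer
drop duplicate student (keep=first):
   score student    term
2     42     Cal  Summer
1     46     Gus  Summer
3     50    Sara    Fall
add column score_x10 = t['score'] * 10:
   score student    term  score_x10
2     42     Cal  Summer        420
1     46     Gus  Summer        460
3     50    Sara    Fall        500
Taking the sum of column 'score_x10' gives 1380.

1380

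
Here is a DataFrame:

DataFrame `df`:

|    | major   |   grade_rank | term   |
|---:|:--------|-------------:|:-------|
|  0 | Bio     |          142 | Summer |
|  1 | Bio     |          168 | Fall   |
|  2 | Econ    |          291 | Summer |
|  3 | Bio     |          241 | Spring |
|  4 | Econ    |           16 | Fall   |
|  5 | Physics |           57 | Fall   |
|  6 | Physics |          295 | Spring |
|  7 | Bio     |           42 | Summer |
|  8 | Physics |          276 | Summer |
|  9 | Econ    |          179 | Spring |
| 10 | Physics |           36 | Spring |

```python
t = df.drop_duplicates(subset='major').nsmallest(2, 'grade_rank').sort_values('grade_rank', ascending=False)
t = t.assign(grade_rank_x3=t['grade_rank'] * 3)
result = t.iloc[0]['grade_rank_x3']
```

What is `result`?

drop duplicate major (keep=first):
     major  grade_rank    term
0      Bio         142  Summer
2     Econ         291  Summer
5  Physics          57    Fall
take 2 rows with smallest grade_rank:
     major  grade_rank    term
5  Physics          57    Fall
0      Bio         142  Summer
sort by grade_rank descending:
     major  grade_rank    term
0      Bio         142  Summer
5  Physics          57    Fall
add column grade_rank_x3 = t['grade_rank'] * 3:
     major  grade_rank    term  grade_rank_x3
0      Bio         142  Summer            426
5  Physics          57    Fall            171
Finally, value at position 0, column 'grade_rank_x3' = 426.

426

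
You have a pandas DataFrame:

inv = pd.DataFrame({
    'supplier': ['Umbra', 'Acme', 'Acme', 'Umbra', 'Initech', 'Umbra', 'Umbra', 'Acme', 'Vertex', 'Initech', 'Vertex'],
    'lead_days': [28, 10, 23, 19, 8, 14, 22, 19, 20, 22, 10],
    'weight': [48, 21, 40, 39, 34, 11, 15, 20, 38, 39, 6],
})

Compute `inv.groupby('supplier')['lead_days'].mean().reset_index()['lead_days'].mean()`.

17.0208333333

group by supplier, mean of lead_days:
supplier
Acme       17.333333
Initech    15.000000
Umbra      20.750000
Vertex     15.000000
Name: lead_days, dtype: float64
reset_index():
  supplier  lead_days
0     Acme  17.333333
1  Initech  15.000000
2    Umbra  20.750000
3   Vertex  15.000000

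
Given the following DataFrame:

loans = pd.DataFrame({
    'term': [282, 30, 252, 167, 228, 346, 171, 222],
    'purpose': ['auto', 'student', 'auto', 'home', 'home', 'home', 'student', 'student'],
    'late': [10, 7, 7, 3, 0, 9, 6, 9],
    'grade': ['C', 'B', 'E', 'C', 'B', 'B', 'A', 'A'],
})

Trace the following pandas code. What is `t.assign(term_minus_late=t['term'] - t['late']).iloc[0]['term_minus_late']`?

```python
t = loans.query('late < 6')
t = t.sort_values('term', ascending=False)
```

228

filter rows where late < 6:
   term purpose  late grade
3   167    home     3     C
4   228    home     0     B
sort by term descending:
   term purpose  late grade
4   228    home     0     B
3   167    home     3     C
add column term_minus_late = t['term'] - t['late']:
   term purpose  late grade  term_minus_late
4   228    home     0     B              228
3   167    home     3     C              164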